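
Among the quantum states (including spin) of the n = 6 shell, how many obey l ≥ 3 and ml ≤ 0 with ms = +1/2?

With n = 6 the allowed l are 0, 1, …, 5.
Orbitals with l ≥ 3 and ml ≤ 0, by l: l=3 → 4; l=4 → 5; l=5 → 6.
Orbitals: 4 + 5 + 6 = 15. With ms fixed to a single value there is one state per orbital, giving 15 states.

15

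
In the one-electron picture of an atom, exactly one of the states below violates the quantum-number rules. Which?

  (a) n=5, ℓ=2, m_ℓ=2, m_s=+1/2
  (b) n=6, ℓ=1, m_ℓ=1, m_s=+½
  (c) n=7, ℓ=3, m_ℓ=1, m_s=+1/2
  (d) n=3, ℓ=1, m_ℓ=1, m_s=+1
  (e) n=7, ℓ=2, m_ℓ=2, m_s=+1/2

(d)

(d) has m_s = +1, but an electron's spin must be ±1/2.
The remaining sets (a), (b), (c), (e) satisfy all four rules.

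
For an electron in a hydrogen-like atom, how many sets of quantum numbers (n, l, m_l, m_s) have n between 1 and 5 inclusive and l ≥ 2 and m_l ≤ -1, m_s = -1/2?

16

Treat each shell separately and count matching orbitals:
n=3 → 2; n=4 → 5; n=5 → 9.
Orbitals: 2 + 5 + 9 = 16. With m_s fixed to -1/2 there is one state per orbital, so 16 states.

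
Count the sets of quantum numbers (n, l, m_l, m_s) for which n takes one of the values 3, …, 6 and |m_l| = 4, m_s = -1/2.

6

For each n in the range, tally the orbitals obeying |m_l| = 4:
n=5 → 2; n=6 → 4.
Orbitals: 2 + 4 = 6. With m_s fixed to -1/2 there is one state per orbital, so 6 states.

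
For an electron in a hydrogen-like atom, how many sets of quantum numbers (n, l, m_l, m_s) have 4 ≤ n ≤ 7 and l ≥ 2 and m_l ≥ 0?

Work shell by shell — for each n, count the (l, m_l) pairs that satisfy l ≥ 2 and m_l ≥ 0:
n=4 → 7; n=5 → 12; n=6 → 18; n=7 → 25.
Orbitals: 7 + 12 + 18 + 25 = 62. Including both spin states (m_s = ±1/2) gives 2 × 62 = 124 states.

124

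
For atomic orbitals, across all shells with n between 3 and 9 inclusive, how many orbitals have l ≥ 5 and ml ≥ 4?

30

Per-shell orbital counts meeting the constraint:
n=6 → 2; n=7 → 5; n=8 → 9; n=9 → 14.
Total orbitals: 2 + 5 + 9 + 14 = 30.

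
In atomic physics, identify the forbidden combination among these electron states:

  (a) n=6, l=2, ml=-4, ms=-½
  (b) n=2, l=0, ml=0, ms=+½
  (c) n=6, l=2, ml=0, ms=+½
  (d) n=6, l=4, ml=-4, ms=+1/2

(a)

(a) has |ml| = 4 > l = 2, violating −l ≤ ml ≤ l.
The remaining sets (b), (c), (d) satisfy all four rules.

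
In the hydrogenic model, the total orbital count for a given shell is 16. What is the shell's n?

n² = 16 ⇒ n = 4.

n = 4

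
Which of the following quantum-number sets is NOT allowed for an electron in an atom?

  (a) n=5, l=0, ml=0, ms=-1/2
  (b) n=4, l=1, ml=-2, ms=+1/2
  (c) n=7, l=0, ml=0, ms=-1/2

(b) has |ml| = 2 > l = 1, violating −l ≤ ml ≤ l.
The remaining sets (a), (c) satisfy all four rules.

(b)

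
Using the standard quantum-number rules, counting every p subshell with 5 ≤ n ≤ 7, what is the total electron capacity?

18

A p subshell (l = 1) exists for every n ≥ 2, so shells n = 5, 6, 7 each contribute one — 3 subshells.
Since each p subshell holds 2(2·1+1) = 6 electrons, the total is 3 × 6 = 18.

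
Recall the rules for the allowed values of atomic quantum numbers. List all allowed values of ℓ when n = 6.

ℓ is an integer with 0 ≤ ℓ ≤ n−1, so for n = 6: ℓ = 0, 1, 2, 3, 4, 5.

0, 1, 2, 3, 4, 5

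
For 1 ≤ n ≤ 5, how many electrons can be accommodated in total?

110

Total orbitals = 1² + 2² + 3² + 4² + 5² = 55. Doubling for spin gives 110 electrons.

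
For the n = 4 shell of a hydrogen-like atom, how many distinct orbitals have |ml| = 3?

Go through l = 0, …, 3 (the values permitted for n = 4).
Orbitals with |ml| = 3, by l: l=3 → 2.
Total orbitals: 2.

2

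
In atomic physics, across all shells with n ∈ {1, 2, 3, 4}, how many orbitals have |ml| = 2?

For each n in the range, tally the orbitals obeying |ml| = 2:
n=3 → 2; n=4 → 4.
Total orbitals: 2 + 4 = 6.

6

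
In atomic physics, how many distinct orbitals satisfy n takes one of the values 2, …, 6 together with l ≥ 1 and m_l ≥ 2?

20

Count contributing orbitals for each principal shell:
n=3 → 1; n=4 → 3; n=5 → 6; n=6 → 10.
Total orbitals: 1 + 3 + 6 + 10 = 20.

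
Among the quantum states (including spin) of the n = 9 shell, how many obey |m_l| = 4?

20

For n = 9, l ranges over 0 … 8.
The (l, m_l) pairs meeting |m_l| = 4 give: l=4 → 2; l=5 → 2; l=6 → 2; l=7 → 2; l=8 → 2.
Orbitals: 2 + 2 + 2 + 2 + 2 = 10. Each orbital carries two spin states, so 10 × 2 = 20 states.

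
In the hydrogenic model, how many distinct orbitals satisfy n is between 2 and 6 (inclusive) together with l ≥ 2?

Go shell by shell, enumerating (l, ml) with l ≥ 2:
n=3 → 5; n=4 → 12; n=5 → 21; n=6 → 32.
Total orbitals: 5 + 12 + 21 + 32 = 70.

70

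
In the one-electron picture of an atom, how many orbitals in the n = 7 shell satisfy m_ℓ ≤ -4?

With n = 7 the allowed ℓ are 0, 1, …, 6.
The (ℓ, m_ℓ) pairs meeting m_ℓ ≤ -4 give: ℓ=4 → 1; ℓ=5 → 2; ℓ=6 → 3.
Total orbitals: 1 + 2 + 3 = 6.

6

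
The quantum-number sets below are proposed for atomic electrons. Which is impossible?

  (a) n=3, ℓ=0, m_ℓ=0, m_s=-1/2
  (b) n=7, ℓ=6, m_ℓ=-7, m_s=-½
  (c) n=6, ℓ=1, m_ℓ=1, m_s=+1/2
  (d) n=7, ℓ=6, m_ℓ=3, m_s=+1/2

(b)

(b) has |m_ℓ| = 7 > ℓ = 6, violating −ℓ ≤ m_ℓ ≤ ℓ.
The remaining sets (a), (c), (d) satisfy all four rules.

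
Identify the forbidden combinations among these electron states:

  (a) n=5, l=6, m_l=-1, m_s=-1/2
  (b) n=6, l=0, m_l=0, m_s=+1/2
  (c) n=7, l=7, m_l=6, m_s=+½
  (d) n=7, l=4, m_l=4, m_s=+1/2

(a) and (c)

(a) has l = 6 ≥ n = 5, violating 0 ≤ l ≤ n−1.
(c) has l = 7 ≥ n = 7, violating 0 ≤ l ≤ n−1.
The remaining sets (b), (d) satisfy all four rules.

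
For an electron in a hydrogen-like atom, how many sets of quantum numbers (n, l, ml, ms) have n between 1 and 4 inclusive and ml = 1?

12

For each n in the range, tally the orbitals obeying ml = 1:
n=2 → 1; n=3 → 2; n=4 → 3.
Orbitals: 1 + 2 + 3 = 6. Including both spin states (ms = ±1/2) gives 2 × 6 = 12 states.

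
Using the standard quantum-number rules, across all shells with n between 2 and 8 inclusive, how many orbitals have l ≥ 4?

Work shell by shell — for each n, count the (l, m_l) pairs that satisfy l ≥ 4:
n=5 → 9; n=6 → 20; n=7 → 33; n=8 → 48.
Total orbitals: 9 + 20 + 33 + 48 = 110.

110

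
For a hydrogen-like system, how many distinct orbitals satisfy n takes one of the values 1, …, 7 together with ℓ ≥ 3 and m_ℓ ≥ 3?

20

Per-shell orbital counts meeting the constraint:
n=4 → 1; n=5 → 3; n=6 → 6; n=7 → 10.
Total orbitals: 1 + 3 + 6 + 10 = 20.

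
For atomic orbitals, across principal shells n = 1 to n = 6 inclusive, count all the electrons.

182

Shell n has n² orbitals: 1²=1 + 2²=4 + 3²=9 + 4²=16 + 5²=25 + 6²=36 = 91 orbitals.
Two spin states per orbital: 2 × 91 = 182 electrons.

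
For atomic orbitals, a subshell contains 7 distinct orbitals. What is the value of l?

2l+1 = 7 gives l = 3.

l = 3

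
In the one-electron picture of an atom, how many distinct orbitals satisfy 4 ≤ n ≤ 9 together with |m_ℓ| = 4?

Work shell by shell — for each n, count the (ℓ, m_ℓ) pairs that satisfy |m_ℓ| = 4:
n=5 → 2; n=6 → 4; n=7 → 6; n=8 → 8; n=9 → 10.
Total orbitals: 2 + 4 + 6 + 8 + 10 = 30.

30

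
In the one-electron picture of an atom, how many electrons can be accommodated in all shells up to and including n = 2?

Total orbitals = 1² + 2² = 5. Doubling for spin gives 10 electrons.

10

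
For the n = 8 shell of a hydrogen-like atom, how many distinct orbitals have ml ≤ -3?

Per l-value: l=3 → 1; l=4 → 2; l=5 → 3; l=6 → 4; l=7 → 5.
Total orbitals: 1 + 2 + 3 + 4 + 5 = 15.

15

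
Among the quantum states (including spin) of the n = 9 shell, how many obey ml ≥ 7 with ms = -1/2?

3

The (l, ml) pairs meeting ml ≥ 7 give: l=7 → 1; l=8 → 2.
Orbitals: 1 + 2 = 3. With ms fixed to a single value there is one state per orbital, giving 3 states.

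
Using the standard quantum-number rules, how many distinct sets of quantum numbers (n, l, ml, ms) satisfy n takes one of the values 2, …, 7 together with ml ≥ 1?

112

For each n in the range, tally the orbitals obeying ml ≥ 1:
n=2 → 1; n=3 → 3; n=4 → 6; n=5 → 10; n=6 → 15; n=7 → 21.
Orbitals: 1 + 3 + 6 + 10 + 15 + 21 = 56. Including both spin states (ms = ±1/2) gives 2 × 56 = 112 states.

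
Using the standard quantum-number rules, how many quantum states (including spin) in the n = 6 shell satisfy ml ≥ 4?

6

Go through l = 0, …, 5 (the values permitted for n = 6).
Per l-value: l=4 → 1; l=5 → 2.
Orbitals: 1 + 2 = 3. Each orbital carries two spin states, so 3 × 2 = 6 states.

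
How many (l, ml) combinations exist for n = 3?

9

The n = 3 shell contains n² = 3² = 9 orbitals.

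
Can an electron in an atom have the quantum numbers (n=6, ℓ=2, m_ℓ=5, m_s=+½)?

The magnetic quantum number must satisfy −ℓ ≤ m_ℓ ≤ ℓ. With ℓ = 2, m_ℓ can only be -2, -1, 0, 1, 2, so m_ℓ = 5 is forbidden.

Invalid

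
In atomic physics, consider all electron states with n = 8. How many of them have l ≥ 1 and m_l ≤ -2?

Per l-value: l=2 → 1; l=3 → 2; l=4 → 3; l=5 → 4; l=6 → 5; l=7 → 6.
Orbitals: 1 + 2 + 3 + 4 + 5 + 6 = 21. Each orbital carries two spin states, so 21 × 2 = 42 states.

42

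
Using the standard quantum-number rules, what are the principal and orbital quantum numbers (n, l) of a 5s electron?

n = 5, l = 0

The leading integer gives n = 5; the letter 's' means l = 0.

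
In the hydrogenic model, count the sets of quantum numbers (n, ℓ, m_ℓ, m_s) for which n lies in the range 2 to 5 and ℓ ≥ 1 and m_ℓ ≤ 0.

60

Count contributing orbitals for each principal shell:
n=2 → 2; n=3 → 5; n=4 → 9; n=5 → 14.
Orbitals: 2 + 5 + 9 + 14 = 30. Including both spin states (m_s = ±1/2) gives 2 × 30 = 60 states.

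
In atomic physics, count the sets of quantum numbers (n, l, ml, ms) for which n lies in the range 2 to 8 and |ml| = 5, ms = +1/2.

Treat each shell separately and count matching orbitals:
n=6 → 2; n=7 → 4; n=8 → 6.
Orbitals: 2 + 4 + 6 = 12. With ms fixed to +1/2 there is one state per orbital, so 12 states.

12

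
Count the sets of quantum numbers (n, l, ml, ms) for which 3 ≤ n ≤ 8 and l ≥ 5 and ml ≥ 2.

56

Count contributing orbitals for each principal shell:
n=6 → 4; n=7 → 9; n=8 → 15.
Orbitals: 4 + 9 + 15 = 28. Including both spin states (ms = ±1/2) gives 2 × 28 = 56 states.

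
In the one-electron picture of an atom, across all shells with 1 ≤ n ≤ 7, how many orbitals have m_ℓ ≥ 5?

Work shell by shell — for each n, count the (ℓ, m_ℓ) pairs that satisfy m_ℓ ≥ 5:
n=6 → 1; n=7 → 3.
Total orbitals: 1 + 3 = 4.

4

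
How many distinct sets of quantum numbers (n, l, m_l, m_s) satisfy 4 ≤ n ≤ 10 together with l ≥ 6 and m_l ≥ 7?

20

Per-shell orbital counts meeting the constraint:
n=8 → 1; n=9 → 3; n=10 → 6.
Orbitals: 1 + 3 + 6 = 10. Including both spin states (m_s = ±1/2) gives 2 × 10 = 20 states.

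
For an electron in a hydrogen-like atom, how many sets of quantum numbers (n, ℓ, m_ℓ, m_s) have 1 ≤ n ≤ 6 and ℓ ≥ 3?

Go shell by shell, enumerating (ℓ, m_ℓ) with ℓ ≥ 3:
n=4 → 7; n=5 → 16; n=6 → 27.
Orbitals: 7 + 16 + 27 = 50. Including both spin states (m_s = ±1/2) gives 2 × 50 = 100 states.

100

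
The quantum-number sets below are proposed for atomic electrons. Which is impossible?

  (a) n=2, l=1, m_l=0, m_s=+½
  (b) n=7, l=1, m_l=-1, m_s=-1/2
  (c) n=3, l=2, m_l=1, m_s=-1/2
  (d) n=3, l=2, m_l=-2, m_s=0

(d)

(d) has m_s = 0, but an electron's spin must be ±1/2.
The remaining sets (a), (b), (c) satisfy all four rules.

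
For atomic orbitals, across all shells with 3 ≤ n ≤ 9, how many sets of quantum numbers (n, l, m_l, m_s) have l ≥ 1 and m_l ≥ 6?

20

Count contributing orbitals for each principal shell:
n=7 → 1; n=8 → 3; n=9 → 6.
Orbitals: 1 + 3 + 6 = 10. Including both spin states (m_s = ±1/2) gives 2 × 10 = 20 states.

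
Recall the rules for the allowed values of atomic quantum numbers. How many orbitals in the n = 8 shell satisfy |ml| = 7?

2

The n = 8 shell has l = 0 through 7; check each.
The (l, ml) pairs meeting |ml| = 7 give: l=7 → 2.
Total orbitals: 2.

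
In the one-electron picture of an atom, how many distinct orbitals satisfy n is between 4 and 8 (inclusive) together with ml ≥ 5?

Per-shell orbital counts meeting the constraint:
n=6 → 1; n=7 → 3; n=8 → 6.
Total orbitals: 1 + 3 + 6 = 10.

10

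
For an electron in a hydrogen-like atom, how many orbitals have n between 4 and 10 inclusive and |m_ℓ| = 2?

70

For each n in the range, tally the orbitals obeying |m_ℓ| = 2:
n=4 → 4; n=5 → 6; n=6 → 8; n=7 → 10; n=8 → 12; n=9 → 14; n=10 → 16.
Total orbitals: 4 + 6 + 8 + 10 + 12 + 14 + 16 = 70.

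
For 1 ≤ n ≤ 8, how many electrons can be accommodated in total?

408

Total orbitals = 1² + 2² + 3² + 4² + 5² + 6² + 7² + 8² = 204. Doubling for spin gives 408 electrons.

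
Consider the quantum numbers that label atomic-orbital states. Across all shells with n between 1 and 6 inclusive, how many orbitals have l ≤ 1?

21

Go shell by shell, enumerating (l, ml) with l ≤ 1:
n=1 → 1; n=2 → 4; n=3 → 4; n=4 → 4; n=5 → 4; n=6 → 4.
Total orbitals: 1 + 4 + 4 + 4 + 4 + 4 = 21.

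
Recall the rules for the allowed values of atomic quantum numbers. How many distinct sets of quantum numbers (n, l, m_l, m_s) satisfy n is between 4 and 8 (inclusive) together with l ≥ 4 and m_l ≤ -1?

100

Count contributing orbitals for each principal shell:
n=5 → 4; n=6 → 9; n=7 → 15; n=8 → 22.
Orbitals: 4 + 9 + 15 + 22 = 50. Including both spin states (m_s = ±1/2) gives 2 × 50 = 100 states.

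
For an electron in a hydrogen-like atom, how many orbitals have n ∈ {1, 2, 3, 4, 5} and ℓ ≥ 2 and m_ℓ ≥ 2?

10

Treat each shell separately and count matching orbitals:
n=3 → 1; n=4 → 3; n=5 → 6.
Total orbitals: 1 + 3 + 6 = 10.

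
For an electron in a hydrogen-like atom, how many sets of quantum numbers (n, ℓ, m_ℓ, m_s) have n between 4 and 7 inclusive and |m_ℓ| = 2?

Per-shell orbital counts meeting the constraint:
n=4 → 4; n=5 → 6; n=6 → 8; n=7 → 10.
Orbitals: 4 + 6 + 8 + 10 = 28. Including both spin states (m_s = ±1/2) gives 2 × 28 = 56 states.

56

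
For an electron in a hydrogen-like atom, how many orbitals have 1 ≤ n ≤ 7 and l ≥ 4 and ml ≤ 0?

Treat each shell separately and count matching orbitals:
n=5 → 5; n=6 → 11; n=7 → 18.
Total orbitals: 5 + 11 + 18 = 34.

34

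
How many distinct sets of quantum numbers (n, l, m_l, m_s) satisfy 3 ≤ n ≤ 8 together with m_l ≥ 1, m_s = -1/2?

Treat each shell separately and count matching orbitals:
n=3 → 3; n=4 → 6; n=5 → 10; n=6 → 15; n=7 → 21; n=8 → 28.
Orbitals: 3 + 6 + 10 + 15 + 21 + 28 = 83. With m_s fixed to -1/2 there is one state per orbital, so 83 states.

83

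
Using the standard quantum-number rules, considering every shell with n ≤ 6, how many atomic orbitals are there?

91

Total orbitals = 1² + 2² + 3² + 4² + 5² + 6² = 91.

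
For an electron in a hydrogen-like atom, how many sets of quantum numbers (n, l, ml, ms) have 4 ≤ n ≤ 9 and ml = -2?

Per-shell orbital counts meeting the constraint:
n=4 → 2; n=5 → 3; n=6 → 4; n=7 → 5; n=8 → 6; n=9 → 7.
Orbitals: 2 + 3 + 4 + 5 + 6 + 7 = 27. Including both spin states (ms = ±1/2) gives 2 × 27 = 54 states.

54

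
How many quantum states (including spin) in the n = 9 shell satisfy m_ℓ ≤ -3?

Go through ℓ = 0, …, 8 (the values permitted for n = 9).
Orbitals with m_ℓ ≤ -3, by ℓ: ℓ=3 → 1; ℓ=4 → 2; ℓ=5 → 3; ℓ=6 → 4; ℓ=7 → 5; ℓ=8 → 6.
Orbitals: 1 + 2 + 3 + 4 + 5 + 6 = 21. Each orbital carries two spin states, so 21 × 2 = 42 states.

42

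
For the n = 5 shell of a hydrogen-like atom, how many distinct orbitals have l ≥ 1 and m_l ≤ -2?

6

With n = 5 the allowed l are 0, 1, …, 4.
The (l, m_l) pairs meeting l ≥ 1 and m_l ≤ -2 give: l=2 → 1; l=3 → 2; l=4 → 3.
Total orbitals: 1 + 2 + 3 = 6.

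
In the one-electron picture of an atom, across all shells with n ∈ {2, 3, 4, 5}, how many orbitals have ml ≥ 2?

10

Work shell by shell — for each n, count the (l, ml) pairs that satisfy ml ≥ 2:
n=3 → 1; n=4 → 3; n=5 → 6.
Total orbitals: 1 + 3 + 6 = 10.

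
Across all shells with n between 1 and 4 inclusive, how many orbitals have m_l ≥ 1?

Per-shell orbital counts meeting the constraint:
n=2 → 1; n=3 → 3; n=4 → 6.
Total orbitals: 1 + 3 + 6 = 10.

10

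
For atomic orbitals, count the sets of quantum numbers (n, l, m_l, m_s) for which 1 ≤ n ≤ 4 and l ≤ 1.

26

Count contributing orbitals for each principal shell:
n=1 → 1; n=2 → 4; n=3 → 4; n=4 → 4.
Orbitals: 1 + 4 + 4 + 4 = 13. Including both spin states (m_s = ±1/2) gives 2 × 13 = 26 states.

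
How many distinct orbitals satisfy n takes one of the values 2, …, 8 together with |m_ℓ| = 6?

Work shell by shell — for each n, count the (ℓ, m_ℓ) pairs that satisfy |m_ℓ| = 6:
n=7 → 2; n=8 → 4.
Total orbitals: 2 + 4 = 6.

6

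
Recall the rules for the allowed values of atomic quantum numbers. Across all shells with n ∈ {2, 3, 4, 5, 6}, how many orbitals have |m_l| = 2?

20

Work shell by shell — for each n, count the (l, m_l) pairs that satisfy |m_l| = 2:
n=3 → 2; n=4 → 4; n=5 → 6; n=6 → 8.
Total orbitals: 2 + 4 + 6 + 8 = 20.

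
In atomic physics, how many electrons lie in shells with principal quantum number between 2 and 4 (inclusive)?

Shell n has n² orbitals: 2²=4 + 3²=9 + 4²=16 = 29 orbitals.
Two spin states per orbital: 2 × 29 = 58 electrons.

58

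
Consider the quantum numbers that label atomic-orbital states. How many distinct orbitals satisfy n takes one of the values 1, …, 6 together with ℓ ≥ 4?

For each n in the range, tally the orbitals obeying ℓ ≥ 4:
n=5 → 9; n=6 → 20.
Total orbitals: 9 + 20 = 29.

29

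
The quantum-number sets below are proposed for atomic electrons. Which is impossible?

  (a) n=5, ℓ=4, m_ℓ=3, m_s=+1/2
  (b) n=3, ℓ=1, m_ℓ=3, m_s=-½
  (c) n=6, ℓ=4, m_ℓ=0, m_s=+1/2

(b) has |m_ℓ| = 3 > ℓ = 1, violating −ℓ ≤ m_ℓ ≤ ℓ.
The remaining sets (a), (c) satisfy all four rules.

(b)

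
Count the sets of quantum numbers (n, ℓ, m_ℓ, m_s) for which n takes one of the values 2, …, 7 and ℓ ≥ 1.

Work shell by shell — for each n, count the (ℓ, m_ℓ) pairs that satisfy ℓ ≥ 1:
n=2 → 3; n=3 → 8; n=4 → 15; n=5 → 24; n=6 → 35; n=7 → 48.
Orbitals: 3 + 8 + 15 + 24 + 35 + 48 = 133. Including both spin states (m_s = ±1/2) gives 2 × 133 = 266 states.

266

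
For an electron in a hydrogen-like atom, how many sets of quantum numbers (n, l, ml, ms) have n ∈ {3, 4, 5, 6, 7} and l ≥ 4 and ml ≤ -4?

20

Go shell by shell, enumerating (l, ml) with l ≥ 4 and ml ≤ -4:
n=5 → 1; n=6 → 3; n=7 → 6.
Orbitals: 1 + 3 + 6 = 10. Including both spin states (ms = ±1/2) gives 2 × 10 = 20 states.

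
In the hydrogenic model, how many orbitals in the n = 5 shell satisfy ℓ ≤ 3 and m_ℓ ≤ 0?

10

Go through ℓ = 0, …, 4 (the values permitted for n = 5).
Orbitals with ℓ ≤ 3 and m_ℓ ≤ 0, by ℓ: ℓ=0 → 1; ℓ=1 → 2; ℓ=2 → 3; ℓ=3 → 4.
Total orbitals: 1 + 2 + 3 + 4 = 10.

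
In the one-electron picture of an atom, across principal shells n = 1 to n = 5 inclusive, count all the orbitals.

Shell n has n² orbitals: 1²=1 + 2²=4 + 3²=9 + 4²=16 + 5²=25 = 55 orbitals.

55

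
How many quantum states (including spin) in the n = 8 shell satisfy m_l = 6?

4

The (l, m_l) pairs meeting m_l = 6 give: l=6 → 1; l=7 → 1.
Orbitals: 1 + 1 = 2. Each orbital carries two spin states, so 2 × 2 = 4 states.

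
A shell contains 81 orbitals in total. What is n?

n² = 81 ⇒ n = 9.

n = 9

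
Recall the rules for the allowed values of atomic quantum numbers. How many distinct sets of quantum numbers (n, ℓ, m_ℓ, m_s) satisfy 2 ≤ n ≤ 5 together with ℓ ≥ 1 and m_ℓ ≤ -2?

Treat each shell separately and count matching orbitals:
n=3 → 1; n=4 → 3; n=5 → 6.
Orbitals: 1 + 3 + 6 = 10. Including both spin states (m_s = ±1/2) gives 2 × 10 = 20 states.

20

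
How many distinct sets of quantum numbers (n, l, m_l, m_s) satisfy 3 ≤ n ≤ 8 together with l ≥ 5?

148

Work shell by shell — for each n, count the (l, m_l) pairs that satisfy l ≥ 5:
n=6 → 11; n=7 → 24; n=8 → 39.
Orbitals: 11 + 24 + 39 = 74. Including both spin states (m_s = ±1/2) gives 2 × 74 = 148 states.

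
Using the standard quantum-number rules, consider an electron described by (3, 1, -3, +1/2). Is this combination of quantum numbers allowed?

No

The magnetic quantum number must satisfy −ℓ ≤ m_ℓ ≤ ℓ. With ℓ = 1, m_ℓ can only be -1, 0, 1, so m_ℓ = -3 is forbidden.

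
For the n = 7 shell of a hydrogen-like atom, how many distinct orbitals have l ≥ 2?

45

Orbitals with l ≥ 2, by l: l=2 → 5; l=3 → 7; l=4 → 9; l=5 → 11; l=6 → 13.
Total orbitals: 5 + 7 + 9 + 11 + 13 = 45.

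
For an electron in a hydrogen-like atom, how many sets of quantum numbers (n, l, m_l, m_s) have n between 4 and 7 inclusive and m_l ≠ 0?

For each n in the range, tally the orbitals obeying m_l ≠ 0:
n=4 → 12; n=5 → 20; n=6 → 30; n=7 → 42.
Orbitals: 12 + 20 + 30 + 42 = 104. Including both spin states (m_s = ±1/2) gives 2 × 104 = 208 states.

208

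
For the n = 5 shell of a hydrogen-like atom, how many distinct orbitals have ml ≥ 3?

3

Per l-value: l=3 → 1; l=4 → 2.
Total orbitals: 1 + 2 = 3.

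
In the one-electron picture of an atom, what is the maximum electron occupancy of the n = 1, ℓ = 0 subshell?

A subshell with ℓ = 0 has 2ℓ+1 = 1 orbital, each holding 2 electrons (spin ±1/2), so 1 × 2 = 2.

2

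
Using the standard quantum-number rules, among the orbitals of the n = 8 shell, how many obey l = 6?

13

The n = 8 shell has l = 0 through 7; check each.
Per l-value: l=6 → 13.
Total orbitals: 13.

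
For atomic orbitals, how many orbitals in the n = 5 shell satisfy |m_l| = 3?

Orbitals with |m_l| = 3, by l: l=3 → 2; l=4 → 2.
Total orbitals: 2 + 2 = 4.

4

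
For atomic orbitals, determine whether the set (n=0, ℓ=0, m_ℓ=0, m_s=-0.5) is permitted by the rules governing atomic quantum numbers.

Not allowed

The principal quantum number must be a positive integer (n ≥ 1), but here n = 0.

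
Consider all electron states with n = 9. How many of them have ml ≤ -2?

For n = 9, l ranges over 0 … 8.
The (l, ml) pairs meeting ml ≤ -2 give: l=2 → 1; l=3 → 2; l=4 → 3; l=5 → 4; l=6 → 5; l=7 → 6; l=8 → 7.
Orbitals: 1 + 2 + 3 + 4 + 5 + 6 + 7 = 28. Each orbital carries two spin states, so 28 × 2 = 56 states.

56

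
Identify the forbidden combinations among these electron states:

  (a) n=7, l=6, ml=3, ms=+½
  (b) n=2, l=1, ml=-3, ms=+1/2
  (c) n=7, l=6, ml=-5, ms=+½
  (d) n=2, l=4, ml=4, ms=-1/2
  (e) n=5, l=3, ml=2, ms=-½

(b) and (d)

(b) has |ml| = 3 > l = 1, violating −l ≤ ml ≤ l.
(d) has l = 4 ≥ n = 2, violating 0 ≤ l ≤ n−1.
The remaining sets (a), (c), (e) satisfy all four rules.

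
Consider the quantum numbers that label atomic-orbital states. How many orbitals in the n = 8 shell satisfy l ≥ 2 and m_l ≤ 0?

The n = 8 shell has l = 0 through 7; check each.
Contributions: l=2 → 3; l=3 → 4; l=4 → 5; l=5 → 6; l=6 → 7; l=7 → 8.
Total orbitals: 3 + 4 + 5 + 6 + 7 + 8 = 33.

33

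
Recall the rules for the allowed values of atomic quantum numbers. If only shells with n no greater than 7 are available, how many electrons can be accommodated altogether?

Total orbitals = 1² + 2² + 3² + 4² + 5² + 6² + 7² = 140. Doubling for spin gives 280 electrons.

280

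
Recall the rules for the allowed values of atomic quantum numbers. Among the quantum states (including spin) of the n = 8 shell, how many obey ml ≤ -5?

12

The n = 8 shell has l = 0 through 7; check each.
The (l, ml) pairs meeting ml ≤ -5 give: l=5 → 1; l=6 → 2; l=7 → 3.
Orbitals: 1 + 2 + 3 = 6. Each orbital carries two spin states, so 6 × 2 = 12 states.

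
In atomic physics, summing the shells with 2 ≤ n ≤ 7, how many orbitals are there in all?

Shell n has n² orbitals: 2²=4 + 3²=9 + 4²=16 + 5²=25 + 6²=36 + 7²=49 = 139 orbitals.

139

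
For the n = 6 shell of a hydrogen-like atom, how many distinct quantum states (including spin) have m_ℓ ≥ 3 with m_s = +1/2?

Go through ℓ = 0, …, 5 (the values permitted for n = 6).
The (ℓ, m_ℓ) pairs meeting m_ℓ ≥ 3 give: ℓ=3 → 1; ℓ=4 → 2; ℓ=5 → 3.
Orbitals: 1 + 2 + 3 = 6. With m_s fixed to a single value there is one state per orbital, giving 6 states.

6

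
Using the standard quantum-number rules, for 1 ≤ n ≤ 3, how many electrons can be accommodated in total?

28

Total orbitals = 1² + 2² + 3² = 14. Doubling for spin gives 28 electrons.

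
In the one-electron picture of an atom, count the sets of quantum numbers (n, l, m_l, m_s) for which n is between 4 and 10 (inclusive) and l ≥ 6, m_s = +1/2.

Go shell by shell, enumerating (l, m_l) with l ≥ 6:
n=7 → 13; n=8 → 28; n=9 → 45; n=10 → 64.
Orbitals: 13 + 28 + 45 + 64 = 150. With m_s fixed to +1/2 there is one state per orbital, so 150 states.

150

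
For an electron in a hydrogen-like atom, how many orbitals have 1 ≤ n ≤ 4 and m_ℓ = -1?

6

Per-shell orbital counts meeting the constraint:
n=2 → 1; n=3 → 2; n=4 → 3.
Total orbitals: 1 + 2 + 3 = 6.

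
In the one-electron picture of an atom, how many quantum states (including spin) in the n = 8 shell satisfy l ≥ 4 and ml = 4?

8

With n = 8 the allowed l are 0, 1, …, 7.
Contributions: l=4 → 1; l=5 → 1; l=6 → 1; l=7 → 1.
Orbitals: 1 + 1 + 1 + 1 = 4. Each orbital carries two spin states, so 4 × 2 = 8 states.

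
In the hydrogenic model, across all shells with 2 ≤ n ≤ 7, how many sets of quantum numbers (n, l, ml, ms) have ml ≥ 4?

20

Go shell by shell, enumerating (l, ml) with ml ≥ 4:
n=5 → 1; n=6 → 3; n=7 → 6.
Orbitals: 1 + 3 + 6 = 10. Including both spin states (ms = ±1/2) gives 2 × 10 = 20 states.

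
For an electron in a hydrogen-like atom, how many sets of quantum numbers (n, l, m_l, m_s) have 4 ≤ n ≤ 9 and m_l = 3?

42

Count contributing orbitals for each principal shell:
n=4 → 1; n=5 → 2; n=6 → 3; n=7 → 4; n=8 → 5; n=9 → 6.
Orbitals: 1 + 2 + 3 + 4 + 5 + 6 = 21. Including both spin states (m_s = ±1/2) gives 2 × 21 = 42 states.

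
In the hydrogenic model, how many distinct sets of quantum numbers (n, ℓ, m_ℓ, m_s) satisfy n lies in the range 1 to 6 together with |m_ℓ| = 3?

Go shell by shell, enumerating (ℓ, m_ℓ) with |m_ℓ| = 3:
n=4 → 2; n=5 → 4; n=6 → 6.
Orbitals: 2 + 4 + 6 = 12. Including both spin states (m_s = ±1/2) gives 2 × 12 = 24 states.

24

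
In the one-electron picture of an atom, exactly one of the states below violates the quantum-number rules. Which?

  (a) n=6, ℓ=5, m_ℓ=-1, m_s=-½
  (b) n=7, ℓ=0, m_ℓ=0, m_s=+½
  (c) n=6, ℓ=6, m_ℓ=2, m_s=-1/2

(c) has ℓ = 6 ≥ n = 6, violating 0 ≤ ℓ ≤ n−1.
The remaining sets (a), (b) satisfy all four rules.

(c)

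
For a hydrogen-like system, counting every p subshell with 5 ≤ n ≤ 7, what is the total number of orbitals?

A p subshell (l = 1) exists for every n ≥ 2, so shells n = 5, 6, 7 each contribute one — 3 subshells.
Since each p subshell has 2·1+1 = 3 orbitals, the total is 3 × 3 = 9.

9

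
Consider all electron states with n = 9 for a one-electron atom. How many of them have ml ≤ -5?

Go through l = 0, …, 8 (the values permitted for n = 9).
Per l-value: l=5 → 1; l=6 → 2; l=7 → 3; l=8 → 4.
Orbitals: 1 + 2 + 3 + 4 = 10. Each orbital carries two spin states, so 10 × 2 = 20 states.

20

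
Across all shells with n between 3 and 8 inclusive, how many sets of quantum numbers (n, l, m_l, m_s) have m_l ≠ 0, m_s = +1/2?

Count contributing orbitals for each principal shell:
n=3 → 6; n=4 → 12; n=5 → 20; n=6 → 30; n=7 → 42; n=8 → 56.
Orbitals: 6 + 12 + 20 + 30 + 42 + 56 = 166. With m_s fixed to +1/2 there is one state per orbital, so 166 states.

166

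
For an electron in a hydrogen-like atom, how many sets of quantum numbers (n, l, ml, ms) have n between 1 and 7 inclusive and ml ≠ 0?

For each n in the range, tally the orbitals obeying ml ≠ 0:
n=2 → 2; n=3 → 6; n=4 → 12; n=5 → 20; n=6 → 30; n=7 → 42.
Orbitals: 2 + 6 + 12 + 20 + 30 + 42 = 112. Including both spin states (ms = ±1/2) gives 2 × 112 = 224 states.

224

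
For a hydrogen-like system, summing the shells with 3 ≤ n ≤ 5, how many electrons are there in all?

Shell n has n² orbitals: 3²=9 + 4²=16 + 5²=25 = 50 orbitals.
Two spin states per orbital: 2 × 50 = 100 electrons.

100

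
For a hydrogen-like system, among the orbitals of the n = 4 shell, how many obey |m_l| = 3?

2

For n = 4, l ranges over 0 … 3.
Per l-value: l=3 → 2.
Total orbitals: 2.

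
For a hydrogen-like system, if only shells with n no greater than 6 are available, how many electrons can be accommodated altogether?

Total orbitals = 1² + 2² + 3² + 4² + 5² + 6² = 91. Doubling for spin gives 182 electrons.

182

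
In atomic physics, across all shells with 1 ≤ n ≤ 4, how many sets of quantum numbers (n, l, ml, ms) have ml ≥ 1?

20

Go shell by shell, enumerating (l, ml) with ml ≥ 1:
n=2 → 1; n=3 → 3; n=4 → 6.
Orbitals: 1 + 3 + 6 = 10. Including both spin states (ms = ±1/2) gives 2 × 10 = 20 states.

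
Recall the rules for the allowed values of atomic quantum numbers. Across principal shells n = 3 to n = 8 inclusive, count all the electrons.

Shell n has n² orbitals: 3²=9 + 4²=16 + 5²=25 + 6²=36 + 7²=49 + 8²=64 = 199 orbitals.
Two spin states per orbital: 2 × 199 = 398 electrons.

398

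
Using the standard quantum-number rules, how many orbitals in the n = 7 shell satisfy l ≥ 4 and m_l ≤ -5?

3

Go through l = 0, …, 6 (the values permitted for n = 7).
Per l-value: l=5 → 1; l=6 → 2.
Total orbitals: 1 + 2 = 3.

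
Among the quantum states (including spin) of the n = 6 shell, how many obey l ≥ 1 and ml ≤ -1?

30

With n = 6 the allowed l are 0, 1, …, 5.
Orbitals with l ≥ 1 and ml ≤ -1, by l: l=1 → 1; l=2 → 2; l=3 → 3; l=4 → 4; l=5 → 5.
Orbitals: 1 + 2 + 3 + 4 + 5 = 15. Each orbital carries two spin states, so 15 × 2 = 30 states.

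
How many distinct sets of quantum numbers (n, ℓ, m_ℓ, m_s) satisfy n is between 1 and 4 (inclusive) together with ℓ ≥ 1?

For each n in the range, tally the orbitals obeying ℓ ≥ 1:
n=2 → 3; n=3 → 8; n=4 → 15.
Orbitals: 3 + 8 + 15 = 26. Including both spin states (m_s = ±1/2) gives 2 × 26 = 52 states.

52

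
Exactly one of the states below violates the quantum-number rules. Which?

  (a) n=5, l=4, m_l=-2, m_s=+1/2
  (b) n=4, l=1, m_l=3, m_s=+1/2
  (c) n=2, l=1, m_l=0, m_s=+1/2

(b) has |m_l| = 3 > l = 1, violating −l ≤ m_l ≤ l.
The remaining sets (a), (c) satisfy all four rules.

(b)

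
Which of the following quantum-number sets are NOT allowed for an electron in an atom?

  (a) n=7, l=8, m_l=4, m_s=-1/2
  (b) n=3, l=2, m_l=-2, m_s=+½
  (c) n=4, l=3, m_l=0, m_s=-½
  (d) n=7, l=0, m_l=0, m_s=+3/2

(a) has l = 8 ≥ n = 7, violating 0 ≤ l ≤ n−1.
(d) has m_s = +3/2, but an electron's spin must be ±1/2.
The remaining sets (b), (c) satisfy all four rules.

(a) and (d)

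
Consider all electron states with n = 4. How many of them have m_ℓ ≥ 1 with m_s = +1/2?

6

For n = 4, ℓ ranges over 0 … 3.
Per ℓ-value: ℓ=1 → 1; ℓ=2 → 2; ℓ=3 → 3.
Orbitals: 1 + 2 + 3 = 6. With m_s fixed to a single value there is one state per orbital, giving 6 states.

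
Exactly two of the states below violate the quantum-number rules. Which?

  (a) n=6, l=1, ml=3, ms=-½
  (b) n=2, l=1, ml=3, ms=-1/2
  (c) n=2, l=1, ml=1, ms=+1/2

(a) has |ml| = 3 > l = 1, violating −l ≤ ml ≤ l.
(b) has |ml| = 3 > l = 1, violating −l ≤ ml ≤ l.
The remaining set (c) satisfies all four rules.

(a) and (b)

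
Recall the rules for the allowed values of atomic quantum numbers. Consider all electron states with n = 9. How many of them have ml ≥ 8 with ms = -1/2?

The n = 9 shell has l = 0 through 8; check each.
Contributions: l=8 → 1.
Orbitals: 1. With ms fixed to a single value there is one state per orbital, giving 1 state.

1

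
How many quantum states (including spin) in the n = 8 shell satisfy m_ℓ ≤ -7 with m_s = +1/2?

1

Orbitals with m_ℓ ≤ -7, by ℓ: ℓ=7 → 1.
Orbitals: 1. With m_s fixed to a single value there is one state per orbital, giving 1 state.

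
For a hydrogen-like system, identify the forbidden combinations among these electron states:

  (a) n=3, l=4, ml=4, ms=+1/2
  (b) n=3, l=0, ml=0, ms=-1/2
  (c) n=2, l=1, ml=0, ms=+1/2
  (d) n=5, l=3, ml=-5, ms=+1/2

(a) has l = 4 ≥ n = 3, violating 0 ≤ l ≤ n−1.
(d) has |ml| = 5 > l = 3, violating −l ≤ ml ≤ l.
The remaining sets (b), (c) satisfy all four rules.

(a) and (d)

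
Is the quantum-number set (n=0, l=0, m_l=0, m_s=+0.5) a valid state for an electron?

The principal quantum number must be a positive integer (n ≥ 1), but here n = 0.

No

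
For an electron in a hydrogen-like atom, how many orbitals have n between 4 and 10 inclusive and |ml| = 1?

Per-shell orbital counts meeting the constraint:
n=4 → 6; n=5 → 8; n=6 → 10; n=7 → 12; n=8 → 14; n=9 → 16; n=10 → 18.
Total orbitals: 6 + 8 + 10 + 12 + 14 + 16 + 18 = 84.

84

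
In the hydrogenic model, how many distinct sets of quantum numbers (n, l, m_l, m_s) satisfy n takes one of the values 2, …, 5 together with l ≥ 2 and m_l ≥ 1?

32

For each n in the range, tally the orbitals obeying l ≥ 2 and m_l ≥ 1:
n=3 → 2; n=4 → 5; n=5 → 9.
Orbitals: 2 + 5 + 9 = 16. Including both spin states (m_s = ±1/2) gives 2 × 16 = 32 states.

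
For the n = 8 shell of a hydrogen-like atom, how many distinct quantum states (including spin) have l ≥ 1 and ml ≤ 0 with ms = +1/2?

35

The n = 8 shell has l = 0 through 7; check each.
Orbitals with l ≥ 1 and ml ≤ 0, by l: l=1 → 2; l=2 → 3; l=3 → 4; l=4 → 5; l=5 → 6; l=6 → 7; l=7 → 8.
Orbitals: 2 + 3 + 4 + 5 + 6 + 7 + 8 = 35. With ms fixed to a single value there is one state per orbital, giving 35 states.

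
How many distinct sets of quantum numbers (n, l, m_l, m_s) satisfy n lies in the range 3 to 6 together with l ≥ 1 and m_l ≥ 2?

40

For each n in the range, tally the orbitals obeying l ≥ 1 and m_l ≥ 2:
n=3 → 1; n=4 → 3; n=5 → 6; n=6 → 10.
Orbitals: 1 + 3 + 6 + 10 = 20. Including both spin states (m_s = ±1/2) gives 2 × 20 = 40 states.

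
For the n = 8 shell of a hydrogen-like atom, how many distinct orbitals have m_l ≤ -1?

28

Orbitals with m_l ≤ -1, by l: l=1 → 1; l=2 → 2; l=3 → 3; l=4 → 4; l=5 → 5; l=6 → 6; l=7 → 7.
Total orbitals: 1 + 2 + 3 + 4 + 5 + 6 + 7 = 28.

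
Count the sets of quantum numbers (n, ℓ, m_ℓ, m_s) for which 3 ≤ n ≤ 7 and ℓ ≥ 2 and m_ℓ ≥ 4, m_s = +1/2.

10

Work shell by shell — for each n, count the (ℓ, m_ℓ) pairs that satisfy ℓ ≥ 2 and m_ℓ ≥ 4:
n=5 → 1; n=6 → 3; n=7 → 6.
Orbitals: 1 + 3 + 6 = 10. With m_s fixed to +1/2 there is one state per orbital, so 10 states.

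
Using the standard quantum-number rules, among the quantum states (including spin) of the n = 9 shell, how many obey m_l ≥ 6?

Orbitals with m_l ≥ 6, by l: l=6 → 1; l=7 → 2; l=8 → 3.
Orbitals: 1 + 2 + 3 = 6. Each orbital carries two spin states, so 6 × 2 = 12 states.

12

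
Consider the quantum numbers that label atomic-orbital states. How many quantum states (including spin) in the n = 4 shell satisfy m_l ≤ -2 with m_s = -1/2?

With n = 4 the allowed l are 0, 1, …, 3.
Per l-value: l=2 → 1; l=3 → 2.
Orbitals: 1 + 2 = 3. With m_s fixed to a single value there is one state per orbital, giving 3 states.

3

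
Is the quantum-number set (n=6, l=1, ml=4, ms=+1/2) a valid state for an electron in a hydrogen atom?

The magnetic quantum number must satisfy −l ≤ ml ≤ l. With l = 1, ml can only be -1, 0, 1, so ml = 4 is forbidden.

No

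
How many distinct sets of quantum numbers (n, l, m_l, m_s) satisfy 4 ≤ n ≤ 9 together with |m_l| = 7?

12

Count contributing orbitals for each principal shell:
n=8 → 2; n=9 → 4.
Orbitals: 2 + 4 = 6. Including both spin states (m_s = ±1/2) gives 2 × 6 = 12 states.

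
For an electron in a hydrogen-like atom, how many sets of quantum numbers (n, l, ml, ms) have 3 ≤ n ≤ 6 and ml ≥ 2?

Treat each shell separately and count matching orbitals:
n=3 → 1; n=4 → 3; n=5 → 6; n=6 → 10.
Orbitals: 1 + 3 + 6 + 10 = 20. Including both spin states (ms = ±1/2) gives 2 × 20 = 40 states.

40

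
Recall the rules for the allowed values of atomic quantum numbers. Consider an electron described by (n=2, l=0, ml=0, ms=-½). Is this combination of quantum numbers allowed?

Valid

n = 2 is a positive integer. l = 0 satisfies 0 ≤ l ≤ n−1 = 1. ml = 0 lies in the range −l … +l (here 0). ms = -1/2 is one of ±1/2.
All four constraints are satisfied.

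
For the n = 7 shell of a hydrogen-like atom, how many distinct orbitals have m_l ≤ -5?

Go through l = 0, …, 6 (the values permitted for n = 7).
The (l, m_l) pairs meeting m_l ≤ -5 give: l=5 → 1; l=6 → 2.
Total orbitals: 1 + 2 = 3.

3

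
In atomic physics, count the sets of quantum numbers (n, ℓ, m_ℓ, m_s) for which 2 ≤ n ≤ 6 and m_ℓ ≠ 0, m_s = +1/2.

Go shell by shell, enumerating (ℓ, m_ℓ) with m_ℓ ≠ 0:
n=2 → 2; n=3 → 6; n=4 → 12; n=5 → 20; n=6 → 30.
Orbitals: 2 + 6 + 12 + 20 + 30 = 70. With m_s fixed to +1/2 there is one state per orbital, so 70 states.

70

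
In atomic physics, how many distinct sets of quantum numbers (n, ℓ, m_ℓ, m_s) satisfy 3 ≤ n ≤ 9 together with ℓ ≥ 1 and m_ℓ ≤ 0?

308

Count contributing orbitals for each principal shell:
n=3 → 5; n=4 → 9; n=5 → 14; n=6 → 20; n=7 → 27; n=8 → 35; n=9 → 44.
Orbitals: 5 + 9 + 14 + 20 + 27 + 35 + 44 = 154. Including both spin states (m_s = ±1/2) gives 2 × 154 = 308 states.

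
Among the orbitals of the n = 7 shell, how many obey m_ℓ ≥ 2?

15

The (ℓ, m_ℓ) pairs meeting m_ℓ ≥ 2 give: ℓ=2 → 1; ℓ=3 → 2; ℓ=4 → 3; ℓ=5 → 4; ℓ=6 → 5.
Total orbitals: 1 + 2 + 3 + 4 + 5 = 15.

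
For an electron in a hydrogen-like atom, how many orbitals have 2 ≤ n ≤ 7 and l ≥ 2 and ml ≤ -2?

35

Count contributing orbitals for each principal shell:
n=3 → 1; n=4 → 3; n=5 → 6; n=6 → 10; n=7 → 15.
Total orbitals: 1 + 3 + 6 + 10 + 15 = 35.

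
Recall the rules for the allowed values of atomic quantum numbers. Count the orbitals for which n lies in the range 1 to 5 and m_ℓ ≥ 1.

Per-shell orbital counts meeting the constraint:
n=2 → 1; n=3 → 3; n=4 → 6; n=5 → 10.
Total orbitals: 1 + 3 + 6 + 10 = 20.

20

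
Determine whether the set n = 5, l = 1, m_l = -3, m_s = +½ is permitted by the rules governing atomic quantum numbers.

Not allowed

The magnetic quantum number must satisfy −l ≤ m_l ≤ l. With l = 1, m_l can only be -1, 0, 1, so m_l = -3 is forbidden.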